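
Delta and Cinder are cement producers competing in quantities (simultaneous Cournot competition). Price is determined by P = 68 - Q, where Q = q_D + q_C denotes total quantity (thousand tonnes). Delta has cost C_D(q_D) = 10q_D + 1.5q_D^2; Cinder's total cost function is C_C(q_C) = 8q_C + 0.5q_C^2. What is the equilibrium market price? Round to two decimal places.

Delta's profit: π_D = (68 - Q)q_D - (10q_D + (3/2)q_D²). Setting ∂π_D/∂q_D = 0: 58 - 5q_D - (q_C) = 0.
Cinder's first-order condition: 60 - 3q_C - (q_D) = 0.
Best responses: q_D = (58 - q_C)/5, q_C = (60 - q_D)/3.
Solving the pair: q_D = 57/7, q_C = 121/7.
Total output Q = 178/7, so price P = 68 - 178/7 = 298/7.

42.57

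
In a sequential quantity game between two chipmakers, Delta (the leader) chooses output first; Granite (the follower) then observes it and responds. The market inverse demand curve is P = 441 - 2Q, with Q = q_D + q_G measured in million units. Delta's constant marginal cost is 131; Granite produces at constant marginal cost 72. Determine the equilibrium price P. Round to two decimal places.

193.75

The follower Granite best-responds to any q_D: π_G = (441 - 2Q)q_G - 72q_G.
Follower FOC: 369 - 2q_D - 4q_G = 0, so q_G(q_D) = (369 - 2q_D)/4.
The leader anticipates this reaction. Substituting into P = 441 - 2Q gives P = 513/2 - q_D, so π_D = (513/2 - q_D)q_D - 131q_D.
Maximising: ∂π_D/∂q_D = 251/2 - 2q_D = 0, giving q_D = 251/4.
Then q_G = (369 - 2·(251/4))/4 = 487/8.
Total output Q = 989/8, so price P = 441 - 2·(989/8) = 775/4.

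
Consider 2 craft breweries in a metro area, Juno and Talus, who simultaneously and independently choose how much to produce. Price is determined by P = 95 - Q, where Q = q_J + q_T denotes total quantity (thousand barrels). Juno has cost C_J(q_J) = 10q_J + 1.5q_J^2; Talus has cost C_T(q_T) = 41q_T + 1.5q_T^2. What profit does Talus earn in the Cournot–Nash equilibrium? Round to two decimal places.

148.55

Juno's profit: π_J = (95 - Q)q_J - (10q_J + (3/2)q_J²). Setting ∂π_J/∂q_J = 0: 85 - 5q_J - (q_T) = 0.
Talus's first-order condition: 54 - 5q_T - (q_J) = 0.
So q_J = (85 - q_T)/5 and q_T = (54 - q_J)/5.
Solving the pair: q_J = 371/24, q_T = 185/24.
Price P = 95 - 139/6 = 431/6.
Talus's profit: (431/6)·(185/24) - 41·(185/24) - (3/2)(185/24)² = 148.5460.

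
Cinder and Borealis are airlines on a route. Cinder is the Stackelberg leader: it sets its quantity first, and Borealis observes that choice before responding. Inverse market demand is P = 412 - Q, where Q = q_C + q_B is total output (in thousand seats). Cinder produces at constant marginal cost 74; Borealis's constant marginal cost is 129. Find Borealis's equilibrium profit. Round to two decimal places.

The follower Borealis best-responds to any q_C: π_B = (412 - Q)q_B - 129q_B.
∂π_B/∂q_B = 283 - q_C - 2q_B = 0 gives the reaction function q_B = (283 - q_C)/2.
Cinder substitutes q_B(q_C) into its own profit: π_C = q_C(412 - q_C - (283 - q_C)/2) - 74q_C = (541/2 - (1/2)q_C)q_C - 74q_C.
The leader's first-order condition 393/2 - q_C = 0 yields q_C = 393/2.
Then q_B = (283 - 393/2)/2 = 173/4.
Price P = 412 - 959/4 = 689/4.
Borealis's profit: (689/4 - 129)·(173/4) = 1870.5625.

1870.56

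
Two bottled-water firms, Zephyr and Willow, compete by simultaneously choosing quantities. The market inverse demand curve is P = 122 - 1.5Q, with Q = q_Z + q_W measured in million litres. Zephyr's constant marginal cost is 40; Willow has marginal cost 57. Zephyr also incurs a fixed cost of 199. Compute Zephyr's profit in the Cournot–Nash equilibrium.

Zephyr's profit: π_Z = (122 - 1.5Q)q_Z - (40q_Z). Setting ∂π_Z/∂q_Z = 0: 82 - 3q_Z - (3/2)(q_W) = 0.
Willow's profit: π_W = (122 - 1.5Q)q_W - (57q_W). Setting ∂π_W/∂q_W = 0: 65 - 3q_W - (3/2)(q_Z) = 0.
So q_Z = (82 - (3/2)q_W)/3 and q_W = (65 - (3/2)q_Z)/3.
Substituting one into the other gives q_Z = 22 and q_W = 32/3.
Price P = 122 - (3/2)·(98/3) = 73.
Zephyr's profit: (73 - 40)·22 - 199 = 527.

527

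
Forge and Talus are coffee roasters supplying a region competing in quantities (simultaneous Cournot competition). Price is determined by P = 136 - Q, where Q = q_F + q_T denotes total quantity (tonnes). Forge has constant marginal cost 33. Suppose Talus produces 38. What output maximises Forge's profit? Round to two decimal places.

With the rival's output fixed at 38, Forge's profit is π_F = (136 - 38 - q_F)q_F - (33q_F) = (98 - q_F)q_F - (33q_F).
∂π_F/∂q_F = 65 - 2q_F = 0, so q_F = 65/2.

32.50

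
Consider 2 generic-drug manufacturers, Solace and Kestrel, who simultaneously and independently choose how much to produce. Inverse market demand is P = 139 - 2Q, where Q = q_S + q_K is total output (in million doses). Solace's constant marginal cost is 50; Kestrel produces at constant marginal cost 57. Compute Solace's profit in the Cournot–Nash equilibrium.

512

Solace's profit: π_S = (139 - 2Q)q_S - (50q_S). Setting ∂π_S/∂q_S = 0: 89 - 4q_S - 2(q_K) = 0.
Kestrel's first-order condition: 82 - 4q_K - 2(q_S) = 0.
Best responses: q_S = (89 - 2q_K)/4, q_K = (82 - 2q_S)/4.
Substituting one into the other gives q_S = 16 and q_K = 25/2.
Price P = 139 - 2·(57/2) = 82.
Solace's profit: (82 - 50)·16 = 512.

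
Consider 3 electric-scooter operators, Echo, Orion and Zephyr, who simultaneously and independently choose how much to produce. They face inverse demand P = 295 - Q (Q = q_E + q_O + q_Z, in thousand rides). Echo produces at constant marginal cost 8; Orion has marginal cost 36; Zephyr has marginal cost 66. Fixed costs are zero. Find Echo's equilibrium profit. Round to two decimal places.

Echo's profit: π_E = (295 - Q)q_E - (8q_E). Setting ∂π_E/∂q_E = 0: 287 - 2q_E - (q_O + q_Z) = 0.
Orion's first-order condition: 259 - 2q_O - (q_E + q_Z) = 0.
Zephyr's profit: π_Z = (295 - Q)q_Z - (66q_Z). Setting ∂π_Z/∂q_Z = 0: 229 - 2q_Z - (q_E + q_O) = 0.
Adding the 3 first-order conditions: 775 − 4Q = 0, so Q = 775/4.
Back-substituting: q_E = (287 − 775/4) = 373/4, q_O = (259 − 775/4) = 261/4, q_Z = (229 − 775/4) = 141/4.
Price P = 295 - 775/4 = 405/4.
Echo's profit: (405/4 - 8)·(373/4) = 8695.5625.

8695.56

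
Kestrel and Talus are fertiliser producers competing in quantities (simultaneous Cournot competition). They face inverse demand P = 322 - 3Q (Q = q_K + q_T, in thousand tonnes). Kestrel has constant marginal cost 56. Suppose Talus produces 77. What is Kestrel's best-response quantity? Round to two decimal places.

With the rival's output fixed at 77, Kestrel's profit is π_K = (322 - 3·77 - 3q_K)q_K - (56q_K) = (91 - 3q_K)q_K - (56q_K).
∂π_K/∂q_K = 35 - 6q_K = 0, so q_K = 35/6.

5.83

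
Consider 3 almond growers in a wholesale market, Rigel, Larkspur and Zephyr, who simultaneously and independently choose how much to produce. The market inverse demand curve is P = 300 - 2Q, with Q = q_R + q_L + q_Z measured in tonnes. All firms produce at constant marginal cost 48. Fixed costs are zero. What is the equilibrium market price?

A representative firm's profit is π_i = q_i(300 - 2Q) - 48q_i.
Setting ∂π_i/∂q_i = 0 with rivals' quantities fixed: 252 - 4q_i - 2·Σ_{j≠i} q_j = 0.
By symmetry each firm produces the same amount; substituting Σ_{j≠i} q_j = 2q_i yields q_i = 252/8 = 63/2.
Total output Q = 189/2, so price P = 300 - 2·(189/2) = 111.

111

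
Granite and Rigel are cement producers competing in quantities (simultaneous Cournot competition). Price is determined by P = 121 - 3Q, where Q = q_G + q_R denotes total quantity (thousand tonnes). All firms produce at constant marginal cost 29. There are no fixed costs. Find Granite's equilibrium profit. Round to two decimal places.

Each firm earns π_i = (121 - 3Q)q_i - 29q_i.
First-order condition (treating rivals' output as given): 92 - 6q_i - 3q_j = 0.
With identical firms every q_j equals q_i, so q_j = q_i and 92 = 9q_i, giving q_i = 92/9.
Price P = 121 - 3·(184/9) = 179/3.
Granite's profit: (179/3 - 29)·(92/9) = 313.4815.

313.48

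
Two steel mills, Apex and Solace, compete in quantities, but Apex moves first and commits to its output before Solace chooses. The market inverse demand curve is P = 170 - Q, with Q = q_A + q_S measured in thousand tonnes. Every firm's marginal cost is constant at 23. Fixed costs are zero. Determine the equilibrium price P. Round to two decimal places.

59.75

The follower Solace best-responds to any q_A: π_S = (170 - Q)q_S - 23q_S.
Setting the follower's marginal profit to zero, 147 - q_A - 2q_S = 0, i.e. q_S = (147 - q_A)/2.
The leader anticipates this reaction. Substituting into P = 170 - Q gives P = 193/2 - (1/2)q_A, so π_A = (193/2 - (1/2)q_A)q_A - 23q_A.
Maximising: ∂π_A/∂q_A = 147/2 - q_A = 0, giving q_A = 147/2.
Then q_S = (147 - 147/2)/2 = 147/4.
Total output Q = 441/4, so price P = 170 - 441/4 = 239/4.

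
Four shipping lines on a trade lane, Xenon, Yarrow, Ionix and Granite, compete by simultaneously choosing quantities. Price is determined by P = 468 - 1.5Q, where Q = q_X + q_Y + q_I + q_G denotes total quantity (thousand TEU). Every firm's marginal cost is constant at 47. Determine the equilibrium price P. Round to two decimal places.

A representative firm's profit is π_i = q_i(468 - 1.5Q) - 47q_i.
Setting ∂π_i/∂q_i = 0 with rivals' quantities fixed: 421 - 3q_i - (3/2)·Σ_{j≠i} q_j = 0.
With identical firms every q_j equals q_i, so Σ_{j≠i} q_j = 3q_i and 421 = (15/2)q_i, giving q_i = 842/15.
Total output Q = 224.5333, so price P = 468 - (3/2)·224.5333 = 656/5.

131.20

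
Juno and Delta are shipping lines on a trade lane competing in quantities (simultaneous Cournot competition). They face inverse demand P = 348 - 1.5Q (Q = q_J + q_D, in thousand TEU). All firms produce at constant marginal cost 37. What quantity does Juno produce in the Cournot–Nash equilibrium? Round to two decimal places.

A representative firm's profit is π_i = q_i(348 - 1.5Q) - 37q_i.
Setting ∂π_i/∂q_i = 0 with rivals' quantities fixed: 311 - 3q_i - (3/2)q_j = 0.
By symmetry each firm produces the same amount; substituting q_j = q_i yields q_i = 311/(9/2) = 622/9.

69.11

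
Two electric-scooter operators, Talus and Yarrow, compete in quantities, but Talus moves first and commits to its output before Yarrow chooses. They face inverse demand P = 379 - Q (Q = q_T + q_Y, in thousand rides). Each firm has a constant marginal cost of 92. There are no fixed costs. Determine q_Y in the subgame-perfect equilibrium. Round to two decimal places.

Solve by backward induction. Given q_T, the follower Yarrow maximises π_Y = (379 - q_T - q_Y)q_Y - 92q_Y.
Follower FOC: 287 - q_T - 2q_Y = 0, so q_Y(q_T) = (287 - q_T)/2.
Talus substitutes q_Y(q_T) into its own profit: π_T = q_T(379 - q_T - (287 - q_T)/2) - 92q_T = (471/2 - (1/2)q_T)q_T - 92q_T.
Maximising: ∂π_T/∂q_T = 287/2 - q_T = 0, giving q_T = 287/2.
Then q_Y = (287 - 287/2)/2 = 287/4.

71.75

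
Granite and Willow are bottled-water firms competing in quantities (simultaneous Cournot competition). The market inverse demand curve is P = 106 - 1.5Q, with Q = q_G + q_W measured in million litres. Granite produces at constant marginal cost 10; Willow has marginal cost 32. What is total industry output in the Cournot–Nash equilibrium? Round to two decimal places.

37.78

Granite's profit: π_G = (106 - 1.5Q)q_G - (10q_G). Setting ∂π_G/∂q_G = 0: 96 - 3q_G - (3/2)(q_W) = 0.
Willow's profit: π_W = (106 - 1.5Q)q_W - (32q_W). Setting ∂π_W/∂q_W = 0: 74 - 3q_W - (3/2)(q_G) = 0.
Best responses: q_G = (96 - (3/2)q_W)/3, q_W = (74 - (3/2)q_G)/3.
Solving the pair: q_G = 236/9, q_W = 104/9.
Total output Q = 236/9 + 104/9 = 340/9.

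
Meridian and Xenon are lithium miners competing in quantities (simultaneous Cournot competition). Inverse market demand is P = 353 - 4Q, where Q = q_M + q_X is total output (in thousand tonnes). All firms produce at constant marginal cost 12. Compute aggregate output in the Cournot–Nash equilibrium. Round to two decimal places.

A representative firm's profit is π_i = q_i(353 - 4Q) - 12q_i.
Setting ∂π_i/∂q_i = 0 with rivals' quantities fixed: 341 - 8q_i - 4q_j = 0.
With identical firms every q_j equals q_i, so q_j = q_i and 341 = 12q_i, giving q_i = 341/12.
Total output Q = 341/12 + 341/12 = 341/6.

56.83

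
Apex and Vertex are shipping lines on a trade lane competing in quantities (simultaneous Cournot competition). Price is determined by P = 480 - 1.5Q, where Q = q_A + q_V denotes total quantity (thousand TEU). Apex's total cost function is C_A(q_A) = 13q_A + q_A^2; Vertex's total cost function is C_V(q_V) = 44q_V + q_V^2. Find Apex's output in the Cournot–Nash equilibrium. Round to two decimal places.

73.89

Apex's profit: π_A = (480 - 1.5Q)q_A - (13q_A + q_A²). Setting ∂π_A/∂q_A = 0: 467 - 5q_A - (3/2)(q_V) = 0.
Vertex's profit: π_V = (480 - 1.5Q)q_V - (44q_V + q_V²). Setting ∂π_V/∂q_V = 0: 436 - 5q_V - (3/2)(q_A) = 0.
Best responses: q_A = (467 - (3/2)q_V)/5, q_V = (436 - (3/2)q_A)/5.
Solving the pair: q_A = 73.8901, q_V = 65.0330.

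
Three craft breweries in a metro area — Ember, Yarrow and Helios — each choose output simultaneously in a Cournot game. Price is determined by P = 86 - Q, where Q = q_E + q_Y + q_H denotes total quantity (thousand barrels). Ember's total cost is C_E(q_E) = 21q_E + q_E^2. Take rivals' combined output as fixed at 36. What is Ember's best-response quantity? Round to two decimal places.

With rivals' combined output fixed at 36, Ember's profit is π_E = (86 - 36 - q_E)q_E - (21q_E + q_E²) = (50 - q_E)q_E - (21q_E + q_E²).
∂π_E/∂q_E = 29 - 4q_E = 0, so q_E = 29/4.

7.25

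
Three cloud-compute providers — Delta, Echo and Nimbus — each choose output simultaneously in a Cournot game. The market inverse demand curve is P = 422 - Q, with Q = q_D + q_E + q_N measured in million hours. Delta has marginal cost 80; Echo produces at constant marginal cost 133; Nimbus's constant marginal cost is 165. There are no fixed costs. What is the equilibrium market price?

Delta's profit: π_D = (422 - Q)q_D - (80q_D). Setting ∂π_D/∂q_D = 0: 342 - 2q_D - (q_E + q_N) = 0.
Echo's first-order condition: 289 - 2q_E - (q_D + q_N) = 0.
Nimbus's profit: π_N = (422 - Q)q_N - (165q_N). Setting ∂π_N/∂q_N = 0: 257 - 2q_N - (q_D + q_E) = 0.
Adding the 3 first-order conditions: 888 − 4Q = 0, so Q = 222.
Back-substituting: q_D = (342 − 222) = 120, q_E = (289 − 222) = 67, q_N = (257 − 222) = 35.
Total output Q = 222, so price P = 422 - 222 = 200.

200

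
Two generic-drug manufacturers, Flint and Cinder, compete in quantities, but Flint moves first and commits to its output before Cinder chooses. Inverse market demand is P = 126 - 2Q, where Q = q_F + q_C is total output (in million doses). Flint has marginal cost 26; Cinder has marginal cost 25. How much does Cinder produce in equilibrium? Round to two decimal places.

12.88

The follower Cinder best-responds to any q_F: π_C = (126 - 2Q)q_C - 25q_C.
Follower FOC: 101 - 2q_F - 4q_C = 0, so q_C(q_F) = (101 - 2q_F)/4.
Flint substitutes q_C(q_F) into its own profit: π_F = q_F(126 - 2q_F - (101 - 2q_F)/2) - 26q_F = (151/2 - q_F)q_F - 26q_F.
Leader FOC: 99/2 - 2q_F = 0, so q_F = 99/4.
Then q_C = (101 - 2·(99/4))/4 = 103/8.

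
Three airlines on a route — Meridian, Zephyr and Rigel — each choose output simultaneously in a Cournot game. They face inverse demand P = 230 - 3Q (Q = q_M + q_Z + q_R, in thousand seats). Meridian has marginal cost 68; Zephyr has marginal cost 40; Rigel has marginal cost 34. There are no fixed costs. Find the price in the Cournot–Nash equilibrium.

Meridian's profit: π_M = (230 - 3Q)q_M - (68q_M). Setting ∂π_M/∂q_M = 0: 162 - 6q_M - 3(q_Z + q_R) = 0.
Zephyr's profit: π_Z = (230 - 3Q)q_Z - (40q_Z). Setting ∂π_Z/∂q_Z = 0: 190 - 6q_Z - 3(q_M + q_R) = 0.
Rigel's first-order condition: 196 - 6q_R - 3(q_M + q_Z) = 0.
Summing all 3 equations gives 548 − 12Q = 0, hence Q = 137/3.
Back-substituting: q_M = (162 − 137)/3 = 25/3, q_Z = (190 − 137)/3 = 53/3, q_R = (196 − 137)/3 = 59/3.
Total output Q = 137/3, so price P = 230 - 3·(137/3) = 93.

93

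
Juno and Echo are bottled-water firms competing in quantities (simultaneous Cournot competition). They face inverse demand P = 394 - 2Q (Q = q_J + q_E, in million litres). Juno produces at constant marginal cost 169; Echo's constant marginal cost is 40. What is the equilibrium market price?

Juno's profit: π_J = (394 - 2Q)q_J - (169q_J). Setting ∂π_J/∂q_J = 0: 225 - 4q_J - 2(q_E) = 0.
Echo's profit: π_E = (394 - 2Q)q_E - (40q_E). Setting ∂π_E/∂q_E = 0: 354 - 4q_E - 2(q_J) = 0.
Best responses: q_J = (225 - 2q_E)/4, q_E = (354 - 2q_J)/4.
Substituting one into the other gives q_J = 16 and q_E = 161/2.
Total output Q = 193/2, so price P = 394 - 2·(193/2) = 201.

201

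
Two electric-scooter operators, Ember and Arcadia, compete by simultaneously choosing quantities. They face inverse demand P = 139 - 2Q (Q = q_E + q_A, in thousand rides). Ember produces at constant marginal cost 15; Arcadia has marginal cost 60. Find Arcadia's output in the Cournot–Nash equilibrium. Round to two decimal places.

Ember's profit: π_E = (139 - 2Q)q_E - (15q_E). Setting ∂π_E/∂q_E = 0: 124 - 4q_E - 2(q_A) = 0.
Arcadia's first-order condition: 79 - 4q_A - 2(q_E) = 0.
Rearranging gives the reaction functions q_E = (124 - 2q_A)/4 and q_A = (79 - 2q_E)/4.
Substituting one into the other gives q_E = 169/6 and q_A = 17/3.

5.67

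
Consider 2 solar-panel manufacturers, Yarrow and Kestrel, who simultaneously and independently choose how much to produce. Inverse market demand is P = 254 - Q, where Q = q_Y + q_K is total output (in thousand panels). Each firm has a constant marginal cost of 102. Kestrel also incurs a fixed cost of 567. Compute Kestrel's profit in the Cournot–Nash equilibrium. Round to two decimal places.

Each firm earns π_i = (254 - Q)q_i - 102q_i.
Setting ∂π_i/∂q_i = 0 with rivals' quantities fixed: 152 - 2q_i - q_j = 0.
By symmetry each firm produces the same amount; substituting q_j = q_i yields q_i = 152/3.
Price P = 254 - 304/3 = 458/3.
Kestrel's profit: (458/3 - 102)·(152/3) - 567 = 2000.1111.

2000.11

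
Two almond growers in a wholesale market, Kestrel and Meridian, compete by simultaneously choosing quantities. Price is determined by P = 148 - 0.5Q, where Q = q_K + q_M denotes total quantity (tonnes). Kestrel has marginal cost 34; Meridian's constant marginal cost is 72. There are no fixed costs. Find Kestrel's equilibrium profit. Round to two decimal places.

5134.22

Kestrel's profit: π_K = (148 - 0.5Q)q_K - (34q_K). Setting ∂π_K/∂q_K = 0: 114 - q_K - (1/2)(q_M) = 0.
Meridian's profit: π_M = (148 - 0.5Q)q_M - (72q_M). Setting ∂π_M/∂q_M = 0: 76 - q_M - (1/2)(q_K) = 0.
So q_K = (114 - (1/2)q_M) and q_M = (76 - (1/2)q_K).
Substituting one into the other gives q_K = 304/3 and q_M = 76/3.
Price P = 148 - (1/2)·(380/3) = 254/3.
Kestrel's profit: (254/3 - 34)·(304/3) = 5134.2222.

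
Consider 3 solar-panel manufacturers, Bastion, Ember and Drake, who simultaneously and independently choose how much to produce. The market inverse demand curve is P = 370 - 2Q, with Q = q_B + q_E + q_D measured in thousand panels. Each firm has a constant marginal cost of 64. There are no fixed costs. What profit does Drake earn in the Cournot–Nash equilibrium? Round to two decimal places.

2926.13

Each firm earns π_i = (370 - 2Q)q_i - 64q_i.
Setting ∂π_i/∂q_i = 0 with rivals' quantities fixed: 306 - 4q_i - 2·Σ_{j≠i} q_j = 0.
With identical firms every q_j equals q_i, so Σ_{j≠i} q_j = 2q_i and 306 = 8q_i, giving q_i = 153/4.
Price P = 370 - 2·(459/4) = 281/2.
Drake's profit: (281/2 - 64)·(153/4) = 2926.1250.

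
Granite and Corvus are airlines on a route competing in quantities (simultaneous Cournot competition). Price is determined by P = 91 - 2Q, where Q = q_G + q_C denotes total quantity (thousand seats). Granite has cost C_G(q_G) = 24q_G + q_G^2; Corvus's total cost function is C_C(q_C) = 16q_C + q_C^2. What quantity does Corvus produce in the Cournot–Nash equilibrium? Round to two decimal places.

Granite's profit: π_G = (91 - 2Q)q_G - (24q_G + q_G²). Setting ∂π_G/∂q_G = 0: 67 - 6q_G - 2(q_C) = 0.
Corvus's profit: π_C = (91 - 2Q)q_C - (16q_C + q_C²). Setting ∂π_C/∂q_C = 0: 75 - 6q_C - 2(q_G) = 0.
So q_G = (67 - 2q_C)/6 and q_C = (75 - 2q_G)/6.
Substituting one into the other gives q_G = 63/8 and q_C = 79/8.

9.88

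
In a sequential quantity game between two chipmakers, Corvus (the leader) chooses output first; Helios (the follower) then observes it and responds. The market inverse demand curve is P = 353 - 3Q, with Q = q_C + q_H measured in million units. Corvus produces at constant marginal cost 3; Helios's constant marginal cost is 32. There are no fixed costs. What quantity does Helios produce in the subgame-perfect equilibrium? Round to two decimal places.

Solve by backward induction. Given q_C, the follower Helios maximises π_H = (353 - 3q_C - 3q_H)q_H - 32q_H.
Setting the follower's marginal profit to zero, 321 - 3q_C - 6q_H = 0, i.e. q_H = (321 - 3q_C)/6.
The leader anticipates this reaction. Substituting into P = 353 - 3Q gives P = 385/2 - (3/2)q_C, so π_C = (385/2 - (3/2)q_C)q_C - 3q_C.
Leader FOC: 379/2 - 3q_C = 0, so q_C = 379/6.
Then q_H = (321 - 3·(379/6))/6 = 263/12.

21.92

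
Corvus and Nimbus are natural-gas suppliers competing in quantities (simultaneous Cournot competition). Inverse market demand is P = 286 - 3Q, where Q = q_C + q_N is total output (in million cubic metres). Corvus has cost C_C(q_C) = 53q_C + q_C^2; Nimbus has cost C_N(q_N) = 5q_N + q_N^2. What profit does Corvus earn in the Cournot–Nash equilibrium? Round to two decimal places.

Corvus's profit: π_C = (286 - 3Q)q_C - (53q_C + q_C²). Setting ∂π_C/∂q_C = 0: 233 - 8q_C - 3(q_N) = 0.
Nimbus's profit: π_N = (286 - 3Q)q_N - (5q_N + q_N²). Setting ∂π_N/∂q_N = 0: 281 - 8q_N - 3(q_C) = 0.
So q_C = (233 - 3q_N)/8 and q_N = (281 - 3q_C)/8.
Substituting one into the other gives q_C = 1021/55 and q_N = 1549/55.
Price P = 286 - 3·(514/11) = 1604/11.
Corvus's profit: (1604/11)·(1021/55) - 53·(1021/55) - (1021/55)² = 1378.4344.

1378.43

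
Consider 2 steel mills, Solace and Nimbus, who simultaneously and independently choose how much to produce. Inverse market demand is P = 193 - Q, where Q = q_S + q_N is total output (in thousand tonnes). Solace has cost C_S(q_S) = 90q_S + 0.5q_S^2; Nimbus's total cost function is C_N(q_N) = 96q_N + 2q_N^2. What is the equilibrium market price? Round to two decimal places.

Solace's profit: π_S = (193 - Q)q_S - (90q_S + (1/2)q_S²). Setting ∂π_S/∂q_S = 0: 103 - 3q_S - (q_N) = 0.
Nimbus's profit: π_N = (193 - Q)q_N - (96q_N + 2q_N²). Setting ∂π_N/∂q_N = 0: 97 - 6q_N - (q_S) = 0.
Rearranging gives the reaction functions q_S = (103 - q_N)/3 and q_N = (97 - q_S)/6.
Solving the pair: q_S = 521/17, q_N = 188/17.
Total output Q = 709/17, so price P = 193 - 709/17 = 151.2941.

151.29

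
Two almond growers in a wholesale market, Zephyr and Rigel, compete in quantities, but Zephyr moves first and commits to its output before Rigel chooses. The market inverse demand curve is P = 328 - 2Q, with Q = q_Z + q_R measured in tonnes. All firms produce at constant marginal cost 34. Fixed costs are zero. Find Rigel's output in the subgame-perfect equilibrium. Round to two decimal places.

Solve by backward induction. Given q_Z, the follower Rigel maximises π_R = (328 - 2q_Z - 2q_R)q_R - 34q_R.
Follower FOC: 294 - 2q_Z - 4q_R = 0, so q_R(q_Z) = (294 - 2q_Z)/4.
Zephyr substitutes q_R(q_Z) into its own profit: π_Z = q_Z(328 - 2q_Z - (294 - 2q_Z)/2) - 34q_Z = (181 - q_Z)q_Z - 34q_Z.
Leader FOC: 147 - 2q_Z = 0, so q_Z = 147/2.
Then q_R = (294 - 2·(147/2))/4 = 147/4.

36.75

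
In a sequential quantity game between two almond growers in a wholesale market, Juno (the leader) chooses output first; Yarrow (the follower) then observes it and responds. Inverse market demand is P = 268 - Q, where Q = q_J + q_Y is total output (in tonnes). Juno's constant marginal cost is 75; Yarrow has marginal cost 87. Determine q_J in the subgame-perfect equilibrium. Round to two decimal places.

Solve by backward induction. Given q_J, the follower Yarrow maximises π_Y = (268 - q_J - q_Y)q_Y - 87q_Y.
∂π_Y/∂q_Y = 181 - q_J - 2q_Y = 0 gives the reaction function q_Y = (181 - q_J)/2.
Juno substitutes q_Y(q_J) into its own profit: π_J = q_J(268 - q_J - (181 - q_J)/2) - 75q_J = (355/2 - (1/2)q_J)q_J - 75q_J.
Maximising: ∂π_J/∂q_J = 205/2 - q_J = 0, giving q_J = 205/2.
Then q_Y = (181 - 205/2)/2 = 157/4.

102.50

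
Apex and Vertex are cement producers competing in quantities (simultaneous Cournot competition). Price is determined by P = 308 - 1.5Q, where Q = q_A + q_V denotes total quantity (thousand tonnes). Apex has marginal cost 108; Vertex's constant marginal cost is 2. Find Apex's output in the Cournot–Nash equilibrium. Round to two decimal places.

20.89

Apex's profit: π_A = (308 - 1.5Q)q_A - (108q_A). Setting ∂π_A/∂q_A = 0: 200 - 3q_A - (3/2)(q_V) = 0.
Vertex's profit: π_V = (308 - 1.5Q)q_V - (2q_V). Setting ∂π_V/∂q_V = 0: 306 - 3q_V - (3/2)(q_A) = 0.
So q_A = (200 - (3/2)q_V)/3 and q_V = (306 - (3/2)q_A)/3.
Substituting one into the other gives q_A = 188/9 and q_V = 824/9.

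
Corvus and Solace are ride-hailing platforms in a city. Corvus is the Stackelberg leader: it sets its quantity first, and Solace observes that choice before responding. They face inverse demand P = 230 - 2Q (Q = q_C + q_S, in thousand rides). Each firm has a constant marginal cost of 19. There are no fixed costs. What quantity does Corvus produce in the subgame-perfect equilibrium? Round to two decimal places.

The follower Solace best-responds to any q_C: π_S = (230 - 2Q)q_S - 19q_S.
Setting the follower's marginal profit to zero, 211 - 2q_C - 4q_S = 0, i.e. q_S = (211 - 2q_C)/4.
The leader anticipates this reaction. Substituting into P = 230 - 2Q gives P = 249/2 - q_C, so π_C = (249/2 - q_C)q_C - 19q_C.
Leader FOC: 211/2 - 2q_C = 0, so q_C = 211/4.
Then q_S = (211 - 2·(211/4))/4 = 211/8.

52.75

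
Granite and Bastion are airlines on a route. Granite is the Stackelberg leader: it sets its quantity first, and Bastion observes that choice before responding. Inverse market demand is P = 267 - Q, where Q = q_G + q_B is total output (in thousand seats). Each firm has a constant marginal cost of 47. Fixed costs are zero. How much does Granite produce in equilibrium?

The follower Bastion best-responds to any q_G: π_B = (267 - Q)q_B - 47q_B.
Setting the follower's marginal profit to zero, 220 - q_G - 2q_B = 0, i.e. q_B = (220 - q_G)/2.
The leader anticipates this reaction. Substituting into P = 267 - Q gives P = 157 - (1/2)q_G, so π_G = (157 - (1/2)q_G)q_G - 47q_G.
The leader's first-order condition 110 - q_G = 0 yields q_G = 110.
Then q_B = (220 - 110)/2 = 55.

110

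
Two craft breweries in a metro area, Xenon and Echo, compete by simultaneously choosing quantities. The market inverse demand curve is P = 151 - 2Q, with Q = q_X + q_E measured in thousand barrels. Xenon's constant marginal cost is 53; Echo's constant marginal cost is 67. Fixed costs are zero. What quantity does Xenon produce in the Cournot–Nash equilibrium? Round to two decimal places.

18.67

Xenon's profit: π_X = (151 - 2Q)q_X - (53q_X). Setting ∂π_X/∂q_X = 0: 98 - 4q_X - 2(q_E) = 0.
Echo's first-order condition: 84 - 4q_E - 2(q_X) = 0.
Best responses: q_X = (98 - 2q_E)/4, q_E = (84 - 2q_X)/4.
Substituting one into the other gives q_X = 56/3 and q_E = 35/3.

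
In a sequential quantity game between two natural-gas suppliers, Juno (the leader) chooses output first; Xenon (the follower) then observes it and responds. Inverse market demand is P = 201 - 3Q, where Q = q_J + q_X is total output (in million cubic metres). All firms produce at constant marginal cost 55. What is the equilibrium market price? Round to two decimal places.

The follower Xenon best-responds to any q_J: π_X = (201 - 3Q)q_X - 55q_X.
Setting the follower's marginal profit to zero, 146 - 3q_J - 6q_X = 0, i.e. q_X = (146 - 3q_J)/6.
Juno substitutes q_X(q_J) into its own profit: π_J = q_J(201 - 3q_J - (146 - 3q_J)/2) - 55q_J = (128 - (3/2)q_J)q_J - 55q_J.
Maximising: ∂π_J/∂q_J = 73 - 3q_J = 0, giving q_J = 73/3.
Then q_X = (146 - 3·(73/3))/6 = 73/6.
Total output Q = 73/2, so price P = 201 - 3·(73/2) = 183/2.

91.50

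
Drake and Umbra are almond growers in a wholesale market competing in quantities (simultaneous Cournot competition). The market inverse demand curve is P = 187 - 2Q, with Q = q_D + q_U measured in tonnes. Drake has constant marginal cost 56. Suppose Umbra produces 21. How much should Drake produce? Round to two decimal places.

With the rival's output fixed at 21, Drake's profit is π_D = (187 - 2·21 - 2q_D)q_D - (56q_D) = (145 - 2q_D)q_D - (56q_D).
∂π_D/∂q_D = 89 - 4q_D = 0, so q_D = 89/4.

22.25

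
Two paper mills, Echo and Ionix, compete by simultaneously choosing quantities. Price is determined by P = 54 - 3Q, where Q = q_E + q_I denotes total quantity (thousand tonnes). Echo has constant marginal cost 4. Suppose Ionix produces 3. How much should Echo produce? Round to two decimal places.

6.83

With the rival's output fixed at 3, Echo's profit is π_E = (54 - 3·3 - 3q_E)q_E - (4q_E) = (45 - 3q_E)q_E - (4q_E).
∂π_E/∂q_E = 41 - 6q_E = 0, so q_E = 41/6.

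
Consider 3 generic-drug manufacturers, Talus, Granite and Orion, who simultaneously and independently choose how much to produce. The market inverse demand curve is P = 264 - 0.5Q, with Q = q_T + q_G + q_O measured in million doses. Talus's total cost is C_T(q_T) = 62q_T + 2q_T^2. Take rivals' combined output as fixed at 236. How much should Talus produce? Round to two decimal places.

With rivals' combined output fixed at 236, Talus's profit is π_T = (264 - (1/2)·236 - (1/2)q_T)q_T - (62q_T + 2q_T²) = (146 - (1/2)q_T)q_T - (62q_T + 2q_T²).
∂π_T/∂q_T = 84 - 5q_T = 0, so q_T = 84/5.

16.80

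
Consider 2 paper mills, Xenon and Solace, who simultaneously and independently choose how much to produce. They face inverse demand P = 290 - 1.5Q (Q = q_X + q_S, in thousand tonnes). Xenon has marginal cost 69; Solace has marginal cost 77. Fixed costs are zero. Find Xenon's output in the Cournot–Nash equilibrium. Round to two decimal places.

Xenon's profit: π_X = (290 - 1.5Q)q_X - (69q_X). Setting ∂π_X/∂q_X = 0: 221 - 3q_X - (3/2)(q_S) = 0.
Solace's first-order condition: 213 - 3q_S - (3/2)(q_X) = 0.
So q_X = (221 - (3/2)q_S)/3 and q_S = (213 - (3/2)q_X)/3.
Solving the pair: q_X = 458/9, q_S = 410/9.

50.89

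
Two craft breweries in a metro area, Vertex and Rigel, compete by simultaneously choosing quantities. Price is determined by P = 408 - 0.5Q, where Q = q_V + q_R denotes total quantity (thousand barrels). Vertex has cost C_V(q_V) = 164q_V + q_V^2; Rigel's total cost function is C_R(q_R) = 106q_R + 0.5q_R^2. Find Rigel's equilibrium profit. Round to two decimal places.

18590.73

Vertex's profit: π_V = (408 - 0.5Q)q_V - (164q_V + q_V²). Setting ∂π_V/∂q_V = 0: 244 - 3q_V - (1/2)(q_R) = 0.
Rigel's profit: π_R = (408 - 0.5Q)q_R - (106q_R + (1/2)q_R²). Setting ∂π_R/∂q_R = 0: 302 - 2q_R - (1/2)(q_V) = 0.
Rearranging gives the reaction functions q_V = (244 - (1/2)q_R)/3 and q_R = (302 - (1/2)q_V)/2.
Substituting one into the other gives q_V = 1348/23 and q_R = 136.3478.
Price P = 408 - (1/2)·194.9565 = 310.5217.
Rigel's profit: 310.5217·136.3478 - 106·136.3478 - (1/2)·136.3478² = 18590.7297.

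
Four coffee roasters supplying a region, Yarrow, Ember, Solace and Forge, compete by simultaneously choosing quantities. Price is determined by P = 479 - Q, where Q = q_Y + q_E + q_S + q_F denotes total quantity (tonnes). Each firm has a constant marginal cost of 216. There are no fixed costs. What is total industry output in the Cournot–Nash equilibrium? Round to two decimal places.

Each firm earns π_i = (479 - Q)q_i - 216q_i.
Setting ∂π_i/∂q_i = 0 with rivals' quantities fixed: 263 - 2q_i - Σ_{j≠i} q_j = 0.
By symmetry each firm produces the same amount; substituting Σ_{j≠i} q_j = 3q_i yields q_i = 263/5.
Total output Q = 263/5 + 263/5 + 263/5 + 263/5 = 1052/5.

210.40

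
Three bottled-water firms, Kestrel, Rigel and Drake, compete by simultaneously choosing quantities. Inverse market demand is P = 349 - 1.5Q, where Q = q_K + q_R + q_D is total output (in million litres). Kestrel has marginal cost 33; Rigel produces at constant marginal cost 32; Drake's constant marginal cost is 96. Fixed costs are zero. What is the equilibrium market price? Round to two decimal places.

127.50

Kestrel's profit: π_K = (349 - 1.5Q)q_K - (33q_K). Setting ∂π_K/∂q_K = 0: 316 - 3q_K - (3/2)(q_R + q_D) = 0.
Rigel's first-order condition: 317 - 3q_R - (3/2)(q_K + q_D) = 0.
Drake's first-order condition: 253 - 3q_D - (3/2)(q_K + q_R) = 0.
Summing all 3 equations gives 886 − 6Q = 0, hence Q = 443/3.
Back-substituting: q_K = (316 − 443/2)/(3/2) = 63, q_R = (317 − 443/2)/(3/2) = 191/3, q_D = (253 − 443/2)/(3/2) = 21.
Total output Q = 443/3, so price P = 349 - (3/2)·(443/3) = 255/2.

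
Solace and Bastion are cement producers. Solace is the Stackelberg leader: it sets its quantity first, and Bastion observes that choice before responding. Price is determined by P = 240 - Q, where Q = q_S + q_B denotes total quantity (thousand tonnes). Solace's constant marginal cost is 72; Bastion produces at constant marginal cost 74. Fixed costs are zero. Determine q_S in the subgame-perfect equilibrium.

85

The follower Bastion best-responds to any q_S: π_B = (240 - Q)q_B - 74q_B.
Setting the follower's marginal profit to zero, 166 - q_S - 2q_B = 0, i.e. q_B = (166 - q_S)/2.
The leader anticipates this reaction. Substituting into P = 240 - Q gives P = 157 - (1/2)q_S, so π_S = (157 - (1/2)q_S)q_S - 72q_S.
Leader FOC: 85 - q_S = 0, so q_S = 85.
Then q_B = (166 - 85)/2 = 81/2.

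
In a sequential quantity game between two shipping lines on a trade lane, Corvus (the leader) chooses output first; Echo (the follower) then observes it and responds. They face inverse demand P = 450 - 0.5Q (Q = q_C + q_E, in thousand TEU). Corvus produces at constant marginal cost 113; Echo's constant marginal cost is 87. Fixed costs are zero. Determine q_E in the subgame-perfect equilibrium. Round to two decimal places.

207.50

Solve by backward induction. Given q_C, the follower Echo maximises π_E = (450 - (1/2)q_C - (1/2)q_E)q_E - 87q_E.
∂π_E/∂q_E = 363 - (1/2)q_C - q_E = 0 gives the reaction function q_E = (363 - (1/2)q_C).
Corvus substitutes q_E(q_C) into its own profit: π_C = q_C(450 - (1/2)q_C - (363 - (1/2)q_C)/2) - 113q_C = (537/2 - (1/4)q_C)q_C - 113q_C.
Maximising: ∂π_C/∂q_C = 311/2 - (1/2)q_C = 0, giving q_C = 311.
Then q_E = (363 - (1/2)·311) = 415/2.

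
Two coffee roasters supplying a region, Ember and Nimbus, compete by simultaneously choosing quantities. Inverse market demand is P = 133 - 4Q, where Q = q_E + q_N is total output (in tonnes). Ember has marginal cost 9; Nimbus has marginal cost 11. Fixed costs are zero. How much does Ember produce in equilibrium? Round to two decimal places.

10.50

Ember's profit: π_E = (133 - 4Q)q_E - (9q_E). Setting ∂π_E/∂q_E = 0: 124 - 8q_E - 4(q_N) = 0.
Nimbus's profit: π_N = (133 - 4Q)q_N - (11q_N). Setting ∂π_N/∂q_N = 0: 122 - 8q_N - 4(q_E) = 0.
So q_E = (124 - 4q_N)/8 and q_N = (122 - 4q_E)/8.
Solving the pair: q_E = 21/2, q_N = 10.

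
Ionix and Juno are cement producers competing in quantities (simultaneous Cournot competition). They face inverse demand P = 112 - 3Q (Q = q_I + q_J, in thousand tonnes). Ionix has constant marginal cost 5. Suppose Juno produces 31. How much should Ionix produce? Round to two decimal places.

With the rival's output fixed at 31, Ionix's profit is π_I = (112 - 3·31 - 3q_I)q_I - (5q_I) = (19 - 3q_I)q_I - (5q_I).
∂π_I/∂q_I = 14 - 6q_I = 0, so q_I = 7/3.

2.33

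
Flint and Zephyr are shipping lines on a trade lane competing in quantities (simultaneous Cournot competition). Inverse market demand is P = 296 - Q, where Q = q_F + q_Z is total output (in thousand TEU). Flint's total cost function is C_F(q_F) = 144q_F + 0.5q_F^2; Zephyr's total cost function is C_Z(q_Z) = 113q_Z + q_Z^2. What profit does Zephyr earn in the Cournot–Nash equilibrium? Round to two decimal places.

Flint's profit: π_F = (296 - Q)q_F - (144q_F + (1/2)q_F²). Setting ∂π_F/∂q_F = 0: 152 - 3q_F - (q_Z) = 0.
Zephyr's profit: π_Z = (296 - Q)q_Z - (113q_Z + q_Z²). Setting ∂π_Z/∂q_Z = 0: 183 - 4q_Z - (q_F) = 0.
Rearranging gives the reaction functions q_F = (152 - q_Z)/3 and q_Z = (183 - q_F)/4.
Solving the pair: q_F = 425/11, q_Z = 397/11.
Price P = 296 - 822/11 = 221.2727.
Zephyr's profit: 221.2727·(397/11) - 113·(397/11) - (397/11)² = 2605.1074.

2605.11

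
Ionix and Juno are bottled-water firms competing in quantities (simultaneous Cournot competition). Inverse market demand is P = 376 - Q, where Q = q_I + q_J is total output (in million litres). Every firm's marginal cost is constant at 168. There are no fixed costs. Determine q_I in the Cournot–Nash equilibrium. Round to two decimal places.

69.33

Each firm earns π_i = (376 - Q)q_i - 168q_i.
First-order condition (treating rivals' output as given): 208 - 2q_i - q_j = 0.
By symmetry each firm produces the same amount; substituting q_j = q_i yields q_i = 208/3.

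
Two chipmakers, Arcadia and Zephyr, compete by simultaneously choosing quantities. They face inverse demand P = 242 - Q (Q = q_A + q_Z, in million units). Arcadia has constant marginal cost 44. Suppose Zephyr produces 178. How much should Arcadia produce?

With the rival's output fixed at 178, Arcadia's profit is π_A = (242 - 178 - q_A)q_A - (44q_A) = (64 - q_A)q_A - (44q_A).
∂π_A/∂q_A = 20 - 2q_A = 0, so q_A = 10.

10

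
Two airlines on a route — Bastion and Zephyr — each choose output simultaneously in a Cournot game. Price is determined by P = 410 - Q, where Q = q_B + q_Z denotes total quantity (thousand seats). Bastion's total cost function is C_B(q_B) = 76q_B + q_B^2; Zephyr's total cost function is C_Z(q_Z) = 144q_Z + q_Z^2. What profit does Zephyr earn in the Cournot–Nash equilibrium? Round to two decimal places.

4736.89

Bastion's profit: π_B = (410 - Q)q_B - (76q_B + q_B²). Setting ∂π_B/∂q_B = 0: 334 - 4q_B - (q_Z) = 0.
Zephyr's first-order condition: 266 - 4q_Z - (q_B) = 0.
Best responses: q_B = (334 - q_Z)/4, q_Z = (266 - q_B)/4.
Solving the pair: q_B = 214/3, q_Z = 146/3.
Price P = 410 - 120 = 290.
Zephyr's profit: 290·(146/3) - 144·(146/3) - (146/3)² = 4736.8889.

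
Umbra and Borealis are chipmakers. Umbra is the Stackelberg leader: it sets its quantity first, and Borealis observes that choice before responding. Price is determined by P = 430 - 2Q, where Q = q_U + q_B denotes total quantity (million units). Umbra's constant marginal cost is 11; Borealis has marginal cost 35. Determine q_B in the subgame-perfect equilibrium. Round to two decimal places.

43.38

The follower Borealis best-responds to any q_U: π_B = (430 - 2Q)q_B - 35q_B.
∂π_B/∂q_B = 395 - 2q_U - 4q_B = 0 gives the reaction function q_B = (395 - 2q_U)/4.
The leader anticipates this reaction. Substituting into P = 430 - 2Q gives P = 465/2 - q_U, so π_U = (465/2 - q_U)q_U - 11q_U.
Maximising: ∂π_U/∂q_U = 443/2 - 2q_U = 0, giving q_U = 443/4.
Then q_B = (395 - 2·(443/4))/4 = 347/8.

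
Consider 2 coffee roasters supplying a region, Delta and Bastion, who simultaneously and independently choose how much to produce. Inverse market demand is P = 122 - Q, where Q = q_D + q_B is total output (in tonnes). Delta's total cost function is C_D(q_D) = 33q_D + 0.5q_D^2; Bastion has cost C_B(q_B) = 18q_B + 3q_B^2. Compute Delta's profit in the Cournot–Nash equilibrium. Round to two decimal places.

Delta's profit: π_D = (122 - Q)q_D - (33q_D + (1/2)q_D²). Setting ∂π_D/∂q_D = 0: 89 - 3q_D - (q_B) = 0.
Bastion's first-order condition: 104 - 8q_B - (q_D) = 0.
So q_D = (89 - q_B)/3 and q_B = (104 - q_D)/8.
Solving the pair: q_D = 608/23, q_B = 223/23.
Price P = 122 - 831/23 = 1975/23.
Delta's profit: (1975/23)·(608/23) - 33·(608/23) - (1/2)(608/23)² = 1048.1966.

1048.20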